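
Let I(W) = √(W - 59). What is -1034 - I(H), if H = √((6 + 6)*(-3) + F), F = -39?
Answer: -1034 - √(-59 + 5*I*√3) ≈ -1034.6 - 7.7017*I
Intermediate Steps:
H = 5*I*√3 (H = √((6 + 6)*(-3) - 39) = √(12*(-3) - 39) = √(-36 - 39) = √(-75) = 5*I*√3 ≈ 8.6602*I)
I(W) = √(-59 + W)
-1034 - I(H) = -1034 - √(-59 + 5*I*√3)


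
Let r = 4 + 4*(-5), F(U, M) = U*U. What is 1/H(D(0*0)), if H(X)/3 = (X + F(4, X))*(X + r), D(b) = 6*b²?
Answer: -1/768 ≈ -0.0013021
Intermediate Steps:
F(U, M) = U²
r = -16 (r = 4 - 20 = -16)
H(X) = 3*(-16 + X)*(16 + X) (H(X) = 3*((X + 4²)*(X - 16)) = 3*((X + 16)*(-16 + X)) = 3*((16 + X)*(-16 + X)) = 3*((-16 + X)*(16 + X)) = 3*(-16 + X)*(16 + X))
1/H(D(0*0)) = 1/(-768 + 3*(6*(0*0)²)²) = 1/(-768 + 3*(6*0²)²) = 1/(-768 + 3*(6*0)²) = 1/(-768 + 3*0²) = 1/(-768 + 3*0) = 1/(-768 + 0) = 1/(-768) = -1/768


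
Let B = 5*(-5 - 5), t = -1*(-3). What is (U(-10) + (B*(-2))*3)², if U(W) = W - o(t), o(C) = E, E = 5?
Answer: 81225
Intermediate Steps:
t = 3
B = -50 (B = 5*(-10) = -50)
o(C) = 5
U(W) = -5 + W (U(W) = W - 1*5 = W - 5 = -5 + W)
(U(-10) + (B*(-2))*3)² = ((-5 - 10) - 50*(-2)*3)² = (-15 + 100*3)² = (-15 + 300)² = 285² = 81225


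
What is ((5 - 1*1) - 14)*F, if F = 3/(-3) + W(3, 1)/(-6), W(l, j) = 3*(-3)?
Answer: -5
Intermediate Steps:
W(l, j) = -9
F = 1/2 (F = 3/(-3) - 9/(-6) = 3*(-1/3) - 9*(-1/6) = -1 + 3/2 = 1/2 ≈ 0.50000)
((5 - 1*1) - 14)*F = ((5 - 1*1) - 14)*(1/2) = ((5 - 1) - 14)*(1/2) = (4 - 14)*(1/2) = -10*1/2 = -5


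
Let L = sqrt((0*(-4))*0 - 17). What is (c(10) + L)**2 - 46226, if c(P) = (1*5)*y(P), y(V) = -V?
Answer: -46226 + (50 - I*sqrt(17))**2 ≈ -43743.0 - 412.31*I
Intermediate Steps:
c(P) = -5*P (c(P) = (1*5)*(-P) = 5*(-P) = -5*P)
L = I*sqrt(17) (L = sqrt(0*0 - 17) = sqrt(0 - 17) = sqrt(-17) = I*sqrt(17) ≈ 4.1231*I)
(c(10) + L)**2 - 46226 = (-5*10 + I*sqrt(17))**2 - 46226 = (-50 + I*sqrt(17))**2 - 46226 = -46226 + (-50 + I*sqrt(17))**2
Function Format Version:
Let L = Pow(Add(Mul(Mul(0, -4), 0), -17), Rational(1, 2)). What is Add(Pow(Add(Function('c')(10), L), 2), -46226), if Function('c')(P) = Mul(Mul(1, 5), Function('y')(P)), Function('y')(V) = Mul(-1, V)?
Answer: Add(-46226, Pow(Add(50, Mul(-1, I, Pow(17, Rational(1, 2)))), 2)) ≈ Add(-43743., Mul(-412.31, I))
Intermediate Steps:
Function('c')(P) = Mul(-5, P) (Function('c')(P) = Mul(Mul(1, 5), Mul(-1, P)) = Mul(5, Mul(-1, P)) = Mul(-5, P))
L = Mul(I, Pow(17, Rational(1, 2))) (L = Pow(Add(Mul(0, 0), -17), Rational(1, 2)) = Pow(Add(0, -17), Rational(1, 2)) = Pow(-17, Rational(1, 2)) = Mul(I, Pow(17, Rational(1, 2))) ≈ Mul(4.1231, I))
Add(Pow(Add(Function('c')(10), L), 2), -46226) = Add(Pow(Add(Mul(-5, 10), Mul(I, Pow(17, Rational(1, 2)))), 2), -46226) = Add(Pow(Add(-50, Mul(I, Pow(17, Rational(1, 2)))), 2), -46226) = Add(-46226, Pow(Add(-50, Mul(I, Pow(17, Rational(1, 2)))), 2))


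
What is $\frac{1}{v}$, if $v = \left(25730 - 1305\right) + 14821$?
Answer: $\frac{1}{39246} \approx 2.548 \cdot 10^{-5}$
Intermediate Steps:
$v = 39246$ ($v = 24425 + 14821 = 39246$)
$\frac{1}{v} = \frac{1}{39246}$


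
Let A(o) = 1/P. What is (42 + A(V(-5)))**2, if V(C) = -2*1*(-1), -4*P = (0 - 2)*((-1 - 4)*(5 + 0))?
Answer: 1098304/625 ≈ 1757.3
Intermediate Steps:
P = -25/2 (P = -(0 - 2)*(-1 - 4)*(5 + 0)/4 = -(-1)*(-5*5)/2 = -(-1)*(-25)/2 = -1/4*50 = -25/2 ≈ -12.500)
V(C) = 2 (V(C) = -2*(-1) = 2)
A(o) = -2/25 (A(o) = 1/(-25/2) = -2/25)
(42 + A(V(-5)))**2 = (42 - 2/25)**2 = (1048/25)**2 = 1098304/625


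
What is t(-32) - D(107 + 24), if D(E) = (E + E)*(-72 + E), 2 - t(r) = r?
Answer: -15424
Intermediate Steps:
t(r) = 2 - r
D(E) = 2*E*(-72 + E) (D(E) = (2*E)*(-72 + E) = 2*E*(-72 + E))
t(-32) - D(107 + 24) = (2 - 1*(-32)) - 2*(107 + 24)*(-72 + (107 + 24)) = (2 + 32) - 2*131*(-72 + 131) = 34 - 2*131*59 = 34 - 1*15458 = 34 - 15458 = -15424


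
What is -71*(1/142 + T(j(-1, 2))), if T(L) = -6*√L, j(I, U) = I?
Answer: -½ + 426*I ≈ -0.5 + 426.0*I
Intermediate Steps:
-71*(1/142 + T(j(-1, 2))) = -71*(1/142 - 6*I) = -½ + 426*I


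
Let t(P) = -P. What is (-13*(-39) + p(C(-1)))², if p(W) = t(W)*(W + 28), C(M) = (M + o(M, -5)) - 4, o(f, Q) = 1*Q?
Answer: 471969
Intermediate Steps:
o(f, Q) = Q
C(M) = -9 + M (C(M) = (M - 5) - 4 = (-5 + M) - 4 = -9 + M)
p(W) = -W*(28 + W) (p(W) = (-W)*(W + 28) = (-W)*(28 + W) = -W*(28 + W))
(-13*(-39) + p(C(-1)))² = (-13*(-39) - (-9 - 1)*(28 + (-9 - 1)))² = (507 - 1*(-10)*(28 - 10))² = (507 - 1*(-10)*18)² = (507 + 180)² = 687² = 471969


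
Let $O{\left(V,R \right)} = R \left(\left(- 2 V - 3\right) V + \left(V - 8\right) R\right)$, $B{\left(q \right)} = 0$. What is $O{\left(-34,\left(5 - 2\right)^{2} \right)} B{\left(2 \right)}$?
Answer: $0$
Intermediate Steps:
$O{\left(V,R \right)} = R \left(R \left(-8 + V\right) + V \left(-3 - 2 V\right)\right)$ ($O{\left(V,R \right)} = R \left(\left(-3 - 2 V\right) V + \left(-8 + V\right) R\right) = R \left(V \left(-3 - 2 V\right) + R \left(-8 + V\right)\right) = R \left(R \left(-8 + V\right) + V \left(-3 - 2 V\right)\right)$)
$O{\left(-34,\left(5 - 2\right)^{2} \right)} B{\left(2 \right)} = \left(5 - 2\right)^{2} \left(- 8 \left(5 - 2\right)^{2} - -102 - 2 \left(-34\right)^{2} + \left(5 - 2\right)^{2} \left(-34\right)\right) 0 = 3^{2} \left(- 8 \cdot 3^{2} + 102 - 2312 + 3^{2} \left(-34\right)\right) 0 = 9 \left(\left(-8\right) 9 + 102 - 2312 + 9 \left(-34\right)\right) 0 = 9 \left(-72 + 102 - 2312 - 306\right) 0 = 9 \left(-2588\right) 0 = \left(-23292\right) 0 = 0$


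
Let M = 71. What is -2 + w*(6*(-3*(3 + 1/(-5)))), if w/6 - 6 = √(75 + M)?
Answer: -9082/5 - 1512*√146/5 ≈ -5470.3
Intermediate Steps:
w = 36 + 6*√146 (w = 36 + 6*√(75 + 71) = 36 + 6*√146 ≈ 108.50)
-2 + w*(6*(-3*(3 + 1/(-5)))) = -2 + (36 + 6*√146)*(6*(-3*(3 + 1/(-5)))) = -2 + (36 + 6*√146)*(6*(-3*(3 - ⅕))) = -2 + (36 + 6*√146)*(6*(-3*14/5)) = -2 + (36 + 6*√146)*(6*(-42/5)) = -2 + (36 + 6*√146)*(-252/5) = -2 + (-9072/5 - 1512*√146/5) = -9082/5 - 1512*√146/5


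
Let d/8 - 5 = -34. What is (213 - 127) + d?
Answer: -146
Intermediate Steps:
d = -232 (d = 40 + 8*(-34) = 40 - 272 = -232)
(213 - 127) + d = (213 - 127) - 232 = 86 - 232 = -146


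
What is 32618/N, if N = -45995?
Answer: -32618/45995 ≈ -0.70916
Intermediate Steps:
32618/N = 32618/(-45995) = 32618*(-1/45995) = -32618/45995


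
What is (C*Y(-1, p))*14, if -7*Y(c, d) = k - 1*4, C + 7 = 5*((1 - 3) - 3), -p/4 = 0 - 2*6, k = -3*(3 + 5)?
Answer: -1792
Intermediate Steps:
k = -24 (k = -3*8 = -24)
p = 48 (p = -4*(0 - 2*6) = -4*(0 - 12) = -4*(-12) = 48)
C = -32 (C = -7 + 5*((1 - 3) - 3) = -7 + 5*(-2 - 3) = -7 + 5*(-5) = -7 - 25 = -32)
Y(c, d) = 4 (Y(c, d) = -(-24 - 1*4)/7 = -(-24 - 4)/7 = -⅐*(-28) = 4)
(C*Y(-1, p))*14 = -32*4*14 = -128*14 = -1792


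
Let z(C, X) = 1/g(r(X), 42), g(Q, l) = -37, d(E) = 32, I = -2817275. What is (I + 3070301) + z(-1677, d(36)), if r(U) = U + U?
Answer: 9361961/37 ≈ 2.5303e+5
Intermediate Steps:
r(U) = 2*U
z(C, X) = -1/37 (z(C, X) = 1/(-37) = -1/37)
(I + 3070301) + z(-1677, d(36)) = (-2817275 + 3070301) - 1/37 = 253026 - 1/37 = 9361961/37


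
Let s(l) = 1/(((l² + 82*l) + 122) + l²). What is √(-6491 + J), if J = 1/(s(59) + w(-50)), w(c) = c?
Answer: I*√2306480216238569/596099 ≈ 80.567*I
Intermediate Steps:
s(l) = 1/(122 + 2*l² + 82*l) (s(l) = 1/((122 + l² + 82*l) + l²) = 1/(122 + 2*l² + 82*l))
J = -11922/596099 (J = 1/(1/(2*(61 + 59² + 41*59)) - 50) = 1/(1/(2*(61 + 3481 + 2419)) - 50) = 1/((½)/5961 - 50) = 1/((½)*(1/5961) - 50) = 1/(1/11922 - 50) = 1/(-596099/11922) = -11922/596099 ≈ -0.020000)
√(-6491 + J) = √(-6491 - 11922/596099) = √(-3869290531/596099) = I*√2306480216238569/596099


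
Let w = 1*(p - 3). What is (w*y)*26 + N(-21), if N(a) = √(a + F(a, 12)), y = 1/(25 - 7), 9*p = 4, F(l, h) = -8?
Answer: -299/81 + I*√29 ≈ -3.6914 + 5.3852*I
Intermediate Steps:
p = 4/9 (p = (⅑)*4 = 4/9 ≈ 0.44444)
y = 1/18 ≈ 0.055556
w = -23/9 (w = 1*(4/9 - 3) = 1*(-23/9) = -23/9 ≈ -2.5556)
N(a) = √(-8 + a) (N(a) = √(a - 8) = √(-8 + a))
(w*y)*26 + N(-21) = -23/9*1/18*26 + √(-8 - 21) = -23/162*26 + √(-29) = -299/81 + I*√29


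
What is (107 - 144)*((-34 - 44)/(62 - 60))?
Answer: 1443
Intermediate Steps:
(107 - 144)*((-34 - 44)/(62 - 60)) = -(-2886)/2 = -37*(-39) = 1443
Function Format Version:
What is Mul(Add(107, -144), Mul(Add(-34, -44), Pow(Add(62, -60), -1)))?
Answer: 1443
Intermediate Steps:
Mul(Add(107, -144), Mul(Add(-34, -44), Pow(Add(62, -60), -1))) = Mul(-37, Mul(-78, Pow(2, -1))) = Mul(-37, Mul(-78, Rational(1, 2))) = Mul(-37, -39) = 1443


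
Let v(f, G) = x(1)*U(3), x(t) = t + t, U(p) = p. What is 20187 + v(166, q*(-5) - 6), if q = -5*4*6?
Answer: 20193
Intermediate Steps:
x(t) = 2*t
q = -120 (q = -20*6 = -120)
v(f, G) = 6 (v(f, G) = (2*1)*3 = 2*3 = 6)
20187 + v(166, q*(-5) - 6) = 20187 + 6 = 20193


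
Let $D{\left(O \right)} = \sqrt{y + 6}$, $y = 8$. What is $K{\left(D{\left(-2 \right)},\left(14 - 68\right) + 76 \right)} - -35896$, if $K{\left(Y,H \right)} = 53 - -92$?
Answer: $36041$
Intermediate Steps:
$D{\left(O \right)} = \sqrt{14}$ ($D{\left(O \right)} = \sqrt{8 + 6} = \sqrt{14}$)
$K{\left(Y,H \right)} = 145$ ($K{\left(Y,H \right)} = 53 + 92 = 145$)
$K{\left(D{\left(-2 \right)},\left(14 - 68\right) + 76 \right)} - -35896 = 145 - -35896 = 145 + 35896 = 36041$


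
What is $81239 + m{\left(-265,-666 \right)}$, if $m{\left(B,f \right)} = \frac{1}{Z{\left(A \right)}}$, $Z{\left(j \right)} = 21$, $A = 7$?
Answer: $\frac{1706020}{21} \approx 81239.0$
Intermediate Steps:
$m{\left(B,f \right)} = \frac{1}{21}$
$81239 + m{\left(-265,-666 \right)} = 81239 + \frac{1}{21} = \frac{1706020}{21}$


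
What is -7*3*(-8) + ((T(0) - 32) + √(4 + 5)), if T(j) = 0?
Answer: 139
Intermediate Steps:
-7*3*(-8) + ((T(0) - 32) + √(4 + 5)) = -7*3*(-8) + ((0 - 32) + √(4 + 5)) = -21*(-8) + (-32 + √9) = 168 + (-32 + 3) = 168 - 29 = 139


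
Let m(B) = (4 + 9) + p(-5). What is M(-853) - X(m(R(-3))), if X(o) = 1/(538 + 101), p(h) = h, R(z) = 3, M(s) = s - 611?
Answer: -935497/639 ≈ -1464.0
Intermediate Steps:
M(s) = -611 + s
m(B) = 8 (m(B) = (4 + 9) - 5 = 13 - 5 = 8)
X(o) = 1/639
M(-853) - X(m(R(-3))) = (-611 - 853) - 1*1/639 = -1464 - 1/639 = -935497/639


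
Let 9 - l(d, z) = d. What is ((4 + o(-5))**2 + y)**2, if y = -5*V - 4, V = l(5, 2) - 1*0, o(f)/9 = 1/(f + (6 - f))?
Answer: 625/16 ≈ 39.063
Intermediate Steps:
l(d, z) = 9 - d
o(f) = 3/2 (o(f) = 9/(f + (6 - f)) = 9/6 = 9*(1/6) = 3/2)
V = 4 (V = (9 - 1*5) - 1*0 = (9 - 5) + 0 = 4 + 0 = 4)
y = -24 (y = -5*4 - 4 = -20 - 4 = -24)
((4 + o(-5))**2 + y)**2 = ((4 + 3/2)**2 - 24)**2 = ((11/2)**2 - 24)**2 = (121/4 - 24)**2 = (25/4)**2 = 625/16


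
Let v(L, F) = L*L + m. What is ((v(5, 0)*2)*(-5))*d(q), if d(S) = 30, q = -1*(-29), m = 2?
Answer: -8100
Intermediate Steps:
v(L, F) = 2 + L² (v(L, F) = L*L + 2 = L² + 2 = 2 + L²)
q = 29
((v(5, 0)*2)*(-5))*d(q) = (((2 + 5²)*2)*(-5))*30 = (((2 + 25)*2)*(-5))*30 = ((27*2)*(-5))*30 = (54*(-5))*30 = -270*30 = -8100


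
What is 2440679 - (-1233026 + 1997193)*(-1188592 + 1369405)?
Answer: -138168887092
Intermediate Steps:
2440679 - (-1233026 + 1997193)*(-1188592 + 1369405) = 2440679 - 764167*180813 = 2440679 - 1*138171327771 = 2440679 - 138171327771 = -138168887092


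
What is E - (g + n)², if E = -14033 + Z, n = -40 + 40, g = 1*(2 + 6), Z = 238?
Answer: -13859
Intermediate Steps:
g = 8 (g = 1*8 = 8)
n = 0
E = -13795 (E = -14033 + 238 = -13795)
E - (g + n)² = -13795 - (8 + 0)² = -13795 - 1*8² = -13795 - 1*64 = -13795 - 64 = -13859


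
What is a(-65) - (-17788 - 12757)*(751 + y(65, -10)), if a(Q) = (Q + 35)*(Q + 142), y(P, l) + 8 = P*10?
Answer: 42546875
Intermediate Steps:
y(P, l) = -8 + 10*P (y(P, l) = -8 + P*10 = -8 + 10*P)
a(Q) = (35 + Q)*(142 + Q)
a(-65) - (-17788 - 12757)*(751 + y(65, -10)) = (4970 + (-65)**2 + 177*(-65)) - (-17788 - 12757)*(751 + (-8 + 10*65)) = (4970 + 4225 - 11505) - (-30545)*(751 + (-8 + 650)) = -2310 - (-30545)*(751 + 642) = -2310 - (-30545)*1393 = -2310 - 1*(-42549185) = -2310 + 42549185 = 42546875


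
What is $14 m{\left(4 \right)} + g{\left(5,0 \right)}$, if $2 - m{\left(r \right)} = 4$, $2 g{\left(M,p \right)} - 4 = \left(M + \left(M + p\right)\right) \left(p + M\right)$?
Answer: $-1$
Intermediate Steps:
$g{\left(M,p \right)} = 2 + \frac{\left(M + p\right) \left(p + 2 M\right)}{2}$ ($g{\left(M,p \right)} = 2 + \frac{\left(M + \left(M + p\right)\right) \left(p + M\right)}{2} = 2 + \frac{\left(p + 2 M\right) \left(M + p\right)}{2} = 2 + \frac{\left(M + p\right) \left(p + 2 M\right)}{2}$)
$m{\left(r \right)} = -2$ ($m{\left(r \right)} = 2 - 4 = -2$)
$14 m{\left(4 \right)} + g{\left(5,0 \right)} = 14 \left(-2\right) + \left(2 + 5^{2} + \frac{0^{2}}{2} + \frac{3}{2} \cdot 5 \cdot 0\right) = -28 + \left(2 + 25 + \frac{1}{2} \cdot 0 + 0\right) = -28 + \left(2 + 25 + 0 + 0\right) = -28 + 27 = -1$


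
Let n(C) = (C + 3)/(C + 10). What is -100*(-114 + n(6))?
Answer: 45375/4 ≈ 11344.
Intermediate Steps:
n(C) = (3 + C)/(10 + C)
-100*(-114 + n(6)) = -100*(-114 + (3 + 6)/(10 + 6)) = -100*(-114 + 9/16) = -100*(-1815/16) = 45375/4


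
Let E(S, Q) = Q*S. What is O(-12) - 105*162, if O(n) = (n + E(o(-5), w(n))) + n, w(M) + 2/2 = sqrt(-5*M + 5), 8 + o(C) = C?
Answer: -17021 - 13*sqrt(65) ≈ -17126.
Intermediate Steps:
o(C) = -8 + C
w(M) = -1 + sqrt(5 - 5*M) (w(M) = -1 + sqrt(-5*M + 5) = -1 + sqrt(5 - 5*M))
O(n) = 13 - 13*sqrt(5 - 5*n) + 2*n (O(n) = (n + (-1 + sqrt(5 - 5*n))*(-8 - 5)) + n = (n + (-1 + sqrt(5 - 5*n))*(-13)) + n = (n + (13 - 13*sqrt(5 - 5*n))) + n = (13 + n - 13*sqrt(5 - 5*n)) + n = 13 - 13*sqrt(5 - 5*n) + 2*n)
O(-12) - 105*162 = (13 - 13*sqrt(5 - 5*(-12)) + 2*(-12)) - 105*162 = (13 - 13*sqrt(5 + 60) - 24) - 17010 = (13 - 13*sqrt(65) - 24) - 17010 = (-11 - 13*sqrt(65)) - 17010 = -17021 - 13*sqrt(65)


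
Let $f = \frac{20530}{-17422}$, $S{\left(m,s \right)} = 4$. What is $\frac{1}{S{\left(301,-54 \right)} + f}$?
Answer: $\frac{8711}{24579} \approx 0.35441$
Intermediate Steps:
$f = - \frac{10265}{8711}$ ($f = 20530 \left(- \frac{1}{17422}\right) = - \frac{10265}{8711} \approx -1.1784$)
$\frac{1}{S{\left(301,-54 \right)} + f} = \frac{1}{4 - \frac{10265}{8711}} = \frac{1}{\frac{24579}{8711}} = \frac{8711}{24579}$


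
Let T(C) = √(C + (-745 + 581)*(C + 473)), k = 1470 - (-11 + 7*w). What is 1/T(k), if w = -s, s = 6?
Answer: -I*√325821/325821 ≈ -0.0017519*I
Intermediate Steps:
w = -6 (w = -1*6 = -6)
k = 1523 (k = 1470 - (-11 + 7*(-6)) = 1470 - (-11 - 42) = 1470 - 1*(-53) = 1470 + 53 = 1523)
T(C) = √(-77572 - 163*C) (T(C) = √(C - 164*(473 + C)) = √(C + (-77572 - 164*C)) = √(-77572 - 163*C))
1/T(k) = 1/(√(-77572 - 163*1523)) = 1/(√(-77572 - 248249)) = 1/(√(-325821)) = 1/(I*√325821) = -I*√325821/325821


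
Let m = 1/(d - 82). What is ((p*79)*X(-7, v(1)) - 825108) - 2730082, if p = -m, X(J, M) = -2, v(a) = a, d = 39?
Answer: -152873328/43 ≈ -3.5552e+6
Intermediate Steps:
m = -1/43 (m = 1/(39 - 82) = 1/(-43) = -1/43 ≈ -0.023256)
p = 1/43 (p = -1*(-1/43) = 1/43 ≈ 0.023256)
((p*79)*X(-7, v(1)) - 825108) - 2730082 = (((1/43)*79)*(-2) - 825108) - 2730082 = ((79/43)*(-2) - 825108) - 2730082 = (-158/43 - 825108) - 2730082 = -35479802/43 - 2730082 = -152873328/43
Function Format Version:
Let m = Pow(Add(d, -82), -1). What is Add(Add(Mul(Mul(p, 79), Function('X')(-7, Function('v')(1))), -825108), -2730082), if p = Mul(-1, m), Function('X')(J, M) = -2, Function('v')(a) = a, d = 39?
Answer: Rational(-152873328, 43) ≈ -3.5552e+6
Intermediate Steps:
m = Rational(-1, 43) (m = Pow(Add(39, -82), -1) = Pow(-43, -1) = Rational(-1, 43) ≈ -0.023256)
p = Rational(1, 43) (p = Mul(-1, Rational(-1, 43)) = Rational(1, 43) ≈ 0.023256)
Add(Add(Mul(Mul(p, 79), Function('X')(-7, Function('v')(1))), -825108), -2730082) = Add(Add(Mul(Mul(Rational(1, 43), 79), -2), -825108), -2730082) = Add(Add(Mul(Rational(79, 43), -2), -825108), -2730082) = Add(Add(Rational(-158, 43), -825108), -2730082) = Add(Rational(-35479802, 43), -2730082) = Rational(-152873328, 43)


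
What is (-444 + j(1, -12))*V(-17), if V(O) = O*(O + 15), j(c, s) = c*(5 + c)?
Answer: -14892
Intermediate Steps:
V(O) = O*(15 + O)
(-444 + j(1, -12))*V(-17) = (-444 + 1*(5 + 1))*(-17*(15 - 17)) = (-444 + 1*6)*(-17*(-2)) = (-444 + 6)*34 = -438*34 = -14892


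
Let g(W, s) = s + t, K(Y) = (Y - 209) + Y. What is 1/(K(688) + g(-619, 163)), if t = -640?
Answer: 1/690 ≈ 0.0014493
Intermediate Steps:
K(Y) = -209 + 2*Y (K(Y) = (-209 + Y) + Y = -209 + 2*Y)
g(W, s) = -640 + s (g(W, s) = s - 640 = -640 + s)
1/(K(688) + g(-619, 163)) = 1/((-209 + 2*688) + (-640 + 163)) = 1/((-209 + 1376) - 477) = 1/(1167 - 477) = 1/690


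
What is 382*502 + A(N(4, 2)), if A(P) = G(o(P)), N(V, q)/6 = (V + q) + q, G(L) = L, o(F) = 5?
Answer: 191769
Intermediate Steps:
N(V, q) = 6*V + 12*q (N(V, q) = 6*((V + q) + q) = 6*(V + 2*q) = 6*V + 12*q)
A(P) = 5
382*502 + A(N(4, 2)) = 382*502 + 5 = 191764 + 5 = 191769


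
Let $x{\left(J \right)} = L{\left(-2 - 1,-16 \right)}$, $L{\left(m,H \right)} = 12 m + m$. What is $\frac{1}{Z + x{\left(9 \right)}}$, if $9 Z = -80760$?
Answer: $- \frac{3}{27037} \approx -0.00011096$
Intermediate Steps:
$L{\left(m,H \right)} = 13 m$
$Z = - \frac{26920}{3}$ ($Z = \frac{1}{9} \left(-80760\right) = - \frac{26920}{3} \approx -8973.3$)
$x{\left(J \right)} = -39$ ($x{\left(J \right)} = 13 \left(-2 - 1\right) = 13 \left(-3\right) = -39$)
$\frac{1}{Z + x{\left(9 \right)}} = \frac{1}{- \frac{26920}{3} - 39} = \frac{1}{- \frac{27037}{3}} = - \frac{3}{27037}$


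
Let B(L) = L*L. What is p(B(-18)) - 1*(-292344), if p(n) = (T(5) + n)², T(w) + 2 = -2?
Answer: 394744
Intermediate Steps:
T(w) = -4 (T(w) = -2 - 2 = -4)
B(L) = L²
p(n) = (-4 + n)²
p(B(-18)) - 1*(-292344) = (-4 + (-18)²)² - 1*(-292344) = (-4 + 324)² + 292344 = 320² + 292344 = 102400 + 292344 = 394744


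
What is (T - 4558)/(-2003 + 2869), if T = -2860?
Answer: -3709/433 ≈ -8.5658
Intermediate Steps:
(T - 4558)/(-2003 + 2869) = (-2860 - 4558)/(-2003 + 2869) = -7418/866 = -7418*1/866 = -3709/433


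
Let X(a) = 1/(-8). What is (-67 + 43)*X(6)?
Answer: 3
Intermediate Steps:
X(a) = -⅛
(-67 + 43)*X(6) = (-67 + 43)*(-⅛) = -24*(-⅛) = 3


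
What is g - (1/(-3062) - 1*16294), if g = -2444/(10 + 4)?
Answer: 345503839/21434 ≈ 16119.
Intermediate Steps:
g = -1222/7 (g = -2444/14 = (1/14)*(-2444) = -1222/7 ≈ -174.57)
g - (1/(-3062) - 1*16294) = -1222/7 - (1/(-3062) - 1*16294) = -1222/7 - (-1/3062 - 16294) = -1222/7 - 1*(-49892229/3062) = -1222/7 + 49892229/3062 = 345503839/21434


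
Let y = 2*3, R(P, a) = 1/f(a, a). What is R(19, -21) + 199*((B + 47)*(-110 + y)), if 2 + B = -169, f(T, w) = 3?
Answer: 7698913/3 ≈ 2.5663e+6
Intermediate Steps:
B = -171 (B = -2 - 169 = -171)
R(P, a) = ⅓ (R(P, a) = 1/3 = ⅓)
y = 6
R(19, -21) + 199*((B + 47)*(-110 + y)) = ⅓ + 199*((-171 + 47)*(-110 + 6)) = ⅓ + 199*(-124*(-104)) = ⅓ + 199*12896 = ⅓ + 2566304 = 7698913/3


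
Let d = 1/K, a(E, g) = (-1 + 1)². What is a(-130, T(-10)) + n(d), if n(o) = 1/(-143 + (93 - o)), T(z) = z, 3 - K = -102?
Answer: -105/5251 ≈ -0.019996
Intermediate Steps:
K = 105 (K = 3 - 1*(-102) = 3 + 102 = 105)
a(E, g) = 0 (a(E, g) = 0² = 0)
d = 1/105 ≈ 0.0095238
n(o) = 1/(-50 - o)
a(-130, T(-10)) + n(d) = 0 - 1/(50 + 1/105) = 0 - 1/5251/105 = 0 - 1*105/5251 = 0 - 105/5251 = -105/5251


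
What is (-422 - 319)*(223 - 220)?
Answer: -2223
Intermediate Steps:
(-422 - 319)*(223 - 220) = -741*3 = -2223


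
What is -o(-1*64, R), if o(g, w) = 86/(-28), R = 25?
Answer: 43/14 ≈ 3.0714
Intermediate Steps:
o(g, w) = -43/14 (o(g, w) = 86*(-1/28) = -43/14)
-o(-1*64, R) = -1*(-43/14) = 43/14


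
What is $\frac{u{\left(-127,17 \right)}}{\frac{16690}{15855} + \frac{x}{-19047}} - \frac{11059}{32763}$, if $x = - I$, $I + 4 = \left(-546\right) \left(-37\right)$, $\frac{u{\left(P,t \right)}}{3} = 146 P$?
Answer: $- \frac{2620840524801131}{99557976516} \approx -26325.0$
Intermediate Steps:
$u{\left(P,t \right)} = 438 P$ ($u{\left(P,t \right)} = 3 \cdot 146 P = 438 P$)
$I = 20198$ ($I = -4 - -20202 = -4 + 20202 = 20198$)
$x = -20198$ ($x = \left(-1\right) 20198 = -20198$)
$\frac{u{\left(-127,17 \right)}}{\frac{16690}{15855} + \frac{x}{-19047}} - \frac{11059}{32763} = \frac{438 \left(-127\right)}{\frac{16690}{15855} - \frac{20198}{-19047}} - \frac{11059}{32763} = - \frac{55626}{16690 \cdot \frac{1}{15855} - - \frac{20198}{19047}} - \frac{11059}{32763} = - \frac{55626}{\frac{3338}{3171} + \frac{20198}{19047}} - \frac{11059}{32763} = - \frac{55626}{\frac{6077464}{2876097}} - \frac{11059}{32763} = \left(-55626\right) \frac{2876097}{6077464} - \frac{11059}{32763} = - \frac{79992885861}{3038732} - \frac{11059}{32763} = - \frac{2620840524801131}{99557976516}$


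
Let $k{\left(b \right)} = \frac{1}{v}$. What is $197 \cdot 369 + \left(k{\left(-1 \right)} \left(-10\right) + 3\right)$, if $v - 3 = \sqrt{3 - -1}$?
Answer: $72694$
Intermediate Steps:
$v = 5$ ($v = 3 + \sqrt{3 - -1} = 3 + \sqrt{3 + \left(-2 + 3\right)} = 3 + \sqrt{3 + 1} = 3 + \sqrt{4} = 3 + 2 = 5$)
$k{\left(b \right)} = \frac{1}{5}$
$197 \cdot 369 + \left(k{\left(-1 \right)} \left(-10\right) + 3\right) = 197 \cdot 369 + \left(\frac{1}{5} \left(-10\right) + 3\right) = 72693 + \left(-2 + 3\right) = 72693 + 1 = 72694$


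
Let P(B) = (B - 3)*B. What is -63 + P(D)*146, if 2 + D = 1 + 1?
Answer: -63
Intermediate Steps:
D = 0 (D = -2 + (1 + 1) = -2 + 2 = 0)
P(B) = B*(-3 + B) (P(B) = (-3 + B)*B = B*(-3 + B))
-63 + P(D)*146 = -63 + (0*(-3 + 0))*146 = -63 + (0*(-3))*146 = -63 + 0*146 = -63 + 0 = -63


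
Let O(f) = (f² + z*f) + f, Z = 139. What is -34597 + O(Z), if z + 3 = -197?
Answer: -42937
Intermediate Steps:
z = -200 (z = -3 - 197 = -200)
O(f) = f² - 199*f (O(f) = (f² - 200*f) + f = f² - 199*f)
-34597 + O(Z) = -34597 + 139*(-199 + 139) = -34597 + 139*(-60) = -34597 - 8340 = -42937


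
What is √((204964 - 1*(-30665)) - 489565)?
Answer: 4*I*√15871 ≈ 503.92*I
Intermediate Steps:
√((204964 - 1*(-30665)) - 489565) = √((204964 + 30665) - 489565) = √(235629 - 489565) = √(-253936) = 4*I*√15871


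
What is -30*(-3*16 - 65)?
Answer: 3390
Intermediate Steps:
-30*(-3*16 - 65) = -30*(-48 - 65) = -30*(-113) = 3390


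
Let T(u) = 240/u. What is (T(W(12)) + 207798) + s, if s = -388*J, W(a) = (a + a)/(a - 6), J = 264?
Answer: 105426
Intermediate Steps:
W(a) = 2*a/(-6 + a) (W(a) = (2*a)/(-6 + a) = 2*a/(-6 + a))
s = -102432 (s = -388*264 = -102432)
(T(W(12)) + 207798) + s = (240/((2*12/(-6 + 12))) + 207798) - 102432 = (240/((2*12/6)) + 207798) - 102432 = (240/((2*12*(⅙))) + 207798) - 102432 = (240/4 + 207798) - 102432 = (240*(¼) + 207798) - 102432 = (60 + 207798) - 102432 = 207858 - 102432 = 105426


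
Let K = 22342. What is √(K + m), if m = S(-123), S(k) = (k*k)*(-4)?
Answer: I*√38174 ≈ 195.38*I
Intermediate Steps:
S(k) = -4*k² (S(k) = k²*(-4) = -4*k²)
m = -60516 (m = -4*(-123)² = -4*15129 = -60516)
√(K + m) = √(22342 - 60516) = √(-38174) = I*√38174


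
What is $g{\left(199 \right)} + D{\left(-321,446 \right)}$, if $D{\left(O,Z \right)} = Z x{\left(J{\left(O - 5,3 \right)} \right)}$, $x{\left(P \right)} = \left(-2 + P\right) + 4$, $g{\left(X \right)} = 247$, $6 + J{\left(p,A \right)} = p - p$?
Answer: $-1537$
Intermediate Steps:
$J{\left(p,A \right)} = -6$ ($J{\left(p,A \right)} = -6 + \left(p - p\right) = -6 + 0 = -6$)
$x{\left(P \right)} = 2 + P$
$D{\left(O,Z \right)} = - 4 Z$ ($D{\left(O,Z \right)} = Z \left(2 - 6\right) = Z \left(-4\right) = - 4 Z$)
$g{\left(199 \right)} + D{\left(-321,446 \right)} = 247 - 1784 = -1537$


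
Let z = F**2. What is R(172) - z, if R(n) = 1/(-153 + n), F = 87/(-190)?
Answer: -5669/36100 ≈ -0.15704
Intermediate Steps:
F = -87/190 (F = 87*(-1/190) = -87/190 ≈ -0.45789)
z = 7569/36100 (z = (-87/190)**2 = 7569/36100 ≈ 0.20967)
R(172) - z = 1/(-153 + 172) - 1*7569/36100 = 1/19 - 7569/36100 = -5669/36100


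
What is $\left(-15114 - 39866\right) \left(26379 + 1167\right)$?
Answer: $-1514479080$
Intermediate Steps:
$\left(-15114 - 39866\right) \left(26379 + 1167\right) = \left(-54980\right) 27546 = -1514479080$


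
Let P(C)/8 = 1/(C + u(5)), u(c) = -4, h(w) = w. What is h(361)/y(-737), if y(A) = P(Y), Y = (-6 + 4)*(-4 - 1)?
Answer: 1083/4 ≈ 270.75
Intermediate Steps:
Y = 10 (Y = -2*(-5) = 10)
P(C) = 8/(-4 + C) (P(C) = 8/(C - 4) = 8/(-4 + C))
y(A) = 4/3 (y(A) = 8/(-4 + 10) = 8/6 = 8*(⅙) = 4/3)
h(361)/y(-737) = 361/(4/3) = 361*(¾) = 1083/4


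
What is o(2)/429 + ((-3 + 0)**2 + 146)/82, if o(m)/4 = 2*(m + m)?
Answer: 69119/35178 ≈ 1.9648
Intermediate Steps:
o(m) = 16*m (o(m) = 4*(2*(m + m)) = 4*(2*(2*m)) = 4*(4*m) = 16*m)
o(2)/429 + ((-3 + 0)**2 + 146)/82 = (16*2)/429 + ((-3 + 0)**2 + 146)/82 = 32*(1/429) + ((-3)**2 + 146)*(1/82) = 32/429 + (9 + 146)*(1/82) = 32/429 + 155*(1/82) = 32/429 + 155/82 = 69119/35178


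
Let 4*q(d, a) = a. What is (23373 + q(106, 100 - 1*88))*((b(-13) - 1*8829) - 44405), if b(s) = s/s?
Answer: -1244374608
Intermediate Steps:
q(d, a) = a/4
b(s) = 1
(23373 + q(106, 100 - 1*88))*((b(-13) - 1*8829) - 44405) = (23373 + (100 - 1*88)/4)*((1 - 1*8829) - 44405) = (23373 + (100 - 88)/4)*((1 - 8829) - 44405) = (23373 + (¼)*12)*(-8828 - 44405) = (23373 + 3)*(-53233) = 23376*(-53233) = -1244374608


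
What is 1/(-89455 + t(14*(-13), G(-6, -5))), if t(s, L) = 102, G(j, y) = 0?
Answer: -1/89353 ≈ -1.1192e-5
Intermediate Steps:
1/(-89455 + t(14*(-13), G(-6, -5))) = 1/(-89455 + 102) = 1/(-89353) = -1/89353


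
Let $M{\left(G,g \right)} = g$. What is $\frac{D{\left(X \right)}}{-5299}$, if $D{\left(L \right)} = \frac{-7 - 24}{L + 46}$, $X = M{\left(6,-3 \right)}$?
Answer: $\frac{31}{227857} \approx 0.00013605$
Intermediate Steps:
$X = -3$
$D{\left(L \right)} = - \frac{31}{46 + L}$
$\frac{D{\left(X \right)}}{-5299} = \frac{\left(-31\right) \frac{1}{46 - 3}}{-5299} = - \frac{31}{43} \left(- \frac{1}{5299}\right) = \left(-31\right) \frac{1}{43} \left(- \frac{1}{5299}\right) = \left(- \frac{31}{43}\right) \left(- \frac{1}{5299}\right) = \frac{31}{227857}$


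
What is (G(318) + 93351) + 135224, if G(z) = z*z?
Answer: 329699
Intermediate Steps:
G(z) = z**2
(G(318) + 93351) + 135224 = (318**2 + 93351) + 135224 = (101124 + 93351) + 135224 = 194475 + 135224 = 329699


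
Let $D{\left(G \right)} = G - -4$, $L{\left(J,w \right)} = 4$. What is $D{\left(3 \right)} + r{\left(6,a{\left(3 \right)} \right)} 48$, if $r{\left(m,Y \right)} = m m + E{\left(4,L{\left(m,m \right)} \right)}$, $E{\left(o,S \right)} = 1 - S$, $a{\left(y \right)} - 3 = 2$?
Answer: $1591$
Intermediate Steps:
$a{\left(y \right)} = 5$ ($a{\left(y \right)} = 3 + 2 = 5$)
$D{\left(G \right)} = 4 + G$ ($D{\left(G \right)} = G + 4 = 4 + G$)
$r{\left(m,Y \right)} = -3 + m^{2}$ ($r{\left(m,Y \right)} = m m + \left(1 - 4\right) = m^{2} + \left(1 - 4\right) = m^{2} - 3 = -3 + m^{2}$)
$D{\left(3 \right)} + r{\left(6,a{\left(3 \right)} \right)} 48 = \left(4 + 3\right) + \left(-3 + 6^{2}\right) 48 = 7 + \left(-3 + 36\right) 48 = 7 + 33 \cdot 48 = 7 + 1584 = 1591$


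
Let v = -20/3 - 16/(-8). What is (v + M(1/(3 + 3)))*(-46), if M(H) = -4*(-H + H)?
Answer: 644/3 ≈ 214.67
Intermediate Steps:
v = -14/3 (v = -20*1/3 - 16*(-1/8) = -20/3 + 2 = -14/3 ≈ -4.6667)
M(H) = 0 (M(H) = -4*0 = 0)
(v + M(1/(3 + 3)))*(-46) = (-14/3 + 0)*(-46) = -14/3*(-46) = 644/3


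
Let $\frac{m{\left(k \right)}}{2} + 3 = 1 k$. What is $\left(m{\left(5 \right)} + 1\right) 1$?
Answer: $5$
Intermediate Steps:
$m{\left(k \right)} = -6 + 2 k$ ($m{\left(k \right)} = -6 + 2 \cdot 1 k = -6 + 2 k$)
$\left(m{\left(5 \right)} + 1\right) 1 = \left(\left(-6 + 2 \cdot 5\right) + 1\right) 1 = \left(\left(-6 + 10\right) + 1\right) 1 = \left(4 + 1\right) 1 = 5 \cdot 1 = 5$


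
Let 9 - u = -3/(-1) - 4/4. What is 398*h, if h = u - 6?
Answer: 398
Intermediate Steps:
u = 7 (u = 9 - (-3/(-1) - 4/4) = 9 - (-3*(-1) - 4*1/4) = 9 - (3 - 1) = 9 - 1*2 = 9 - 2 = 7)
h = 1 (h = 7 - 6 = 1)
398*h = 398*1 = 398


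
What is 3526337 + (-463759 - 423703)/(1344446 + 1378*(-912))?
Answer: 154647065404/43855 ≈ 3.5263e+6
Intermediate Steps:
3526337 + (-463759 - 423703)/(1344446 + 1378*(-912)) = 3526337 - 887462/(1344446 - 1256736) = 3526337 - 887462/87710 = 3526337 - 887462*1/87710 = 3526337 - 443731/43855 = 154647065404/43855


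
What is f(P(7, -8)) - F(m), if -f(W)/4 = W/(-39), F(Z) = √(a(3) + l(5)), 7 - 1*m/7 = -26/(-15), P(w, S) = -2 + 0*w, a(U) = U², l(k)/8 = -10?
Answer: -8/39 - I*√71 ≈ -0.20513 - 8.4261*I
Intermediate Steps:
l(k) = -80 (l(k) = 8*(-10) = -80)
P(w, S) = -2 (P(w, S) = -2 + 0 = -2)
m = 553/15 (m = 49 - (-182)/(-15) = 49 - (-182)*(-1)/15 = 49 - 7*26/15 = 49 - 182/15 = 553/15 ≈ 36.867)
F(Z) = I*√71 (F(Z) = √(3² - 80) = √(9 - 80) = √(-71) = I*√71)
f(W) = 4*W/39 (f(W) = -4*W/(-39) = -4*W*(-1)/39 = -(-4)*W/39 = 4*W/39)
f(P(7, -8)) - F(m) = (4/39)*(-2) - I*√71 = -8/39 - I*√71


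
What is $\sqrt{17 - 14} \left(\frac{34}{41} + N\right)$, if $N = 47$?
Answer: $\frac{1961 \sqrt{3}}{41} \approx 82.843$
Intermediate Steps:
$\sqrt{17 - 14} \left(\frac{34}{41} + N\right) = \sqrt{17 - 14} \left(\frac{34}{41} + 47\right) = \sqrt{3} \left(34 \cdot \frac{1}{41} + 47\right) = \sqrt{3} \left(\frac{34}{41} + 47\right) = \sqrt{3} \cdot \frac{1961}{41} = \frac{1961 \sqrt{3}}{41}$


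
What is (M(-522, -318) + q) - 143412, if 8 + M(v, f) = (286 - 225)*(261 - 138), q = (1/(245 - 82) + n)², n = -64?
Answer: -3502373012/26569 ≈ -1.3182e+5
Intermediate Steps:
q = 108805761/26569 (q = (1/(245 - 82) - 64)² = (1/163 - 64)² = (-10431/163)² = 108805761/26569 ≈ 4095.2)
M(v, f) = 7495 (M(v, f) = -8 + (286 - 225)*(261 - 138) = -8 + 61*123 = -8 + 7503 = 7495)
(M(-522, -318) + q) - 143412 = (7495 + 108805761/26569) - 143412 = 307940416/26569 - 143412 = -3502373012/26569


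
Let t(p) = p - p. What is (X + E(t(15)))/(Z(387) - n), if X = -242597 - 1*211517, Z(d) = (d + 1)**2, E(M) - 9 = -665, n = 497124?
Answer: 1467/1118 ≈ 1.3122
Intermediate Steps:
t(p) = 0
E(M) = -656 (E(M) = 9 - 665 = -656)
Z(d) = (1 + d)**2
X = -454114 (X = -242597 - 211517 = -454114)
(X + E(t(15)))/(Z(387) - n) = (-454114 - 656)/((1 + 387)**2 - 1*497124) = -454770/(388**2 - 497124) = -454770/(150544 - 497124) = -454770/(-346580) = -454770*(-1/346580) = 1467/1118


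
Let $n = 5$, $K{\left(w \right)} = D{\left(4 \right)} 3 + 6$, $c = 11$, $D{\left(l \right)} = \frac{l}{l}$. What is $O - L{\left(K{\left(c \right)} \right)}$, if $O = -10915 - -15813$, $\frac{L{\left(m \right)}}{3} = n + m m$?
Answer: $4640$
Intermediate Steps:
$D{\left(l \right)} = 1$
$K{\left(w \right)} = 9$ ($K{\left(w \right)} = 1 \cdot 3 + 6 = 3 + 6 = 9$)
$L{\left(m \right)} = 15 + 3 m^{2}$ ($L{\left(m \right)} = 3 \left(5 + m m\right) = 3 \left(5 + m^{2}\right) = 15 + 3 m^{2}$)
$O = 4898$ ($O = -10915 + 15813 = 4898$)
$O - L{\left(K{\left(c \right)} \right)} = 4898 - \left(15 + 3 \cdot 9^{2}\right) = 4898 - \left(15 + 3 \cdot 81\right) = 4898 - \left(15 + 243\right) = 4898 - 258 = 4640$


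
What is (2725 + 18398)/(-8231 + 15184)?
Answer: 21123/6953 ≈ 3.0380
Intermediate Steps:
(2725 + 18398)/(-8231 + 15184) = 21123/6953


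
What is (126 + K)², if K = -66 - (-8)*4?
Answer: 8464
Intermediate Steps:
K = -34 (K = -66 - 1*(-32) = -66 + 32 = -34)
(126 + K)² = (126 - 34)² = 92² = 8464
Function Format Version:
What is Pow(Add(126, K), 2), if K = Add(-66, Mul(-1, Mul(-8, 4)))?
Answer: 8464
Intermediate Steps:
K = -34 (K = Add(-66, Mul(-1, -32)) = Add(-66, 32) = -34)
Pow(Add(126, K), 2) = Pow(Add(126, -34), 2) = Pow(92, 2) = 8464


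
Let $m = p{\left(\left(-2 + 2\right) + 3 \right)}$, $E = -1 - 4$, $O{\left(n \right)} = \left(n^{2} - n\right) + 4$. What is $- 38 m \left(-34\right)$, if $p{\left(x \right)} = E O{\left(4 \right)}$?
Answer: $-103360$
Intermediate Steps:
$O{\left(n \right)} = 4 + n^{2} - n$
$E = -5$
$p{\left(x \right)} = -80$ ($p{\left(x \right)} = - 5 \left(4 + 4^{2} - 4\right) = - 5 \left(4 + 16 - 4\right) = \left(-5\right) 16 = -80$)
$m = -80$
$- 38 m \left(-34\right) = \left(-38\right) \left(-80\right) \left(-34\right) = 3040 \left(-34\right) = -103360$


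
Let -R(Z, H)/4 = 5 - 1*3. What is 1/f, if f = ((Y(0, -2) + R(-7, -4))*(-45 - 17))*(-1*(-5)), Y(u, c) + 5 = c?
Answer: 1/4650 ≈ 0.00021505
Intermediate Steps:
Y(u, c) = -5 + c
R(Z, H) = -8 (R(Z, H) = -4*(5 - 1*3) = -4*(5 - 3) = -4*2 = -8)
f = 4650 (f = (((-5 - 2) - 8)*(-45 - 17))*(-1*(-5)) = ((-7 - 8)*(-62))*5 = -15*(-62)*5 = 930*5 = 4650)
1/f = 1/4650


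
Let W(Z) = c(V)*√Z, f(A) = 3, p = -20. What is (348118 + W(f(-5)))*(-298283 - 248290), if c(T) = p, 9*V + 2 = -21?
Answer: -190271899614 + 10931460*√3 ≈ -1.9025e+11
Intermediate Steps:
V = -23/9 (V = -2/9 + (⅑)*(-21) = -2/9 - 7/3 = -23/9 ≈ -2.5556)
c(T) = -20
W(Z) = -20*√Z
(348118 + W(f(-5)))*(-298283 - 248290) = (348118 - 20*√3)*(-298283 - 248290) = (348118 - 20*√3)*(-546573) = -190271899614 + 10931460*√3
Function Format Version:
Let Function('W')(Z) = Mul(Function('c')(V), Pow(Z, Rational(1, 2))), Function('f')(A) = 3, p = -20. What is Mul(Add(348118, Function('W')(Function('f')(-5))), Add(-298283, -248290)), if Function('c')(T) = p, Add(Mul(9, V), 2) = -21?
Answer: Add(-190271899614, Mul(10931460, Pow(3, Rational(1, 2)))) ≈ -1.9025e+11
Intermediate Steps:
V = Rational(-23, 9) (V = Add(Rational(-2, 9), Mul(Rational(1, 9), -21)) = Add(Rational(-2, 9), Rational(-7, 3)) = Rational(-23, 9) ≈ -2.5556)
Function('c')(T) = -20
Function('W')(Z) = Mul(-20, Pow(Z, Rational(1, 2)))
Mul(Add(348118, Function('W')(Function('f')(-5))), Add(-298283, -248290)) = Mul(Add(348118, Mul(-20, Pow(3, Rational(1, 2)))), Add(-298283, -248290)) = Mul(Add(348118, Mul(-20, Pow(3, Rational(1, 2)))), -546573) = Add(-190271899614, Mul(10931460, Pow(3, Rational(1, 2))))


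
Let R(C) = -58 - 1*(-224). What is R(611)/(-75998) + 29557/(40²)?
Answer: 1123003643/60798400 ≈ 18.471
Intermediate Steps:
R(C) = 166 (R(C) = -58 + 224 = 166)
R(611)/(-75998) + 29557/(40²) = 166/(-75998) + 29557/(40²) = 166*(-1/75998) + 29557/1600 = -83/37999 + 29557*(1/1600) = -83/37999 + 29557/1600 = 1123003643/60798400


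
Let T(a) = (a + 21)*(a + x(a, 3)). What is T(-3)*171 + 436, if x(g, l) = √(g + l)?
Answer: -8798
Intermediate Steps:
T(a) = (21 + a)*(a + √(3 + a)) (T(a) = (a + 21)*(a + √(a + 3)) = (21 + a)*(a + √(3 + a)))
T(-3)*171 + 436 = ((-3)² + 21*(-3) + 21*√(3 - 3) - 3*√(3 - 3))*171 + 436 = (9 - 63 + 21*√0 - 3*√0)*171 + 436 = (9 - 63 + 21*0 - 3*0)*171 + 436 = (9 - 63 + 0 + 0)*171 + 436 = -54*171 + 436 = -9234 + 436 = -8798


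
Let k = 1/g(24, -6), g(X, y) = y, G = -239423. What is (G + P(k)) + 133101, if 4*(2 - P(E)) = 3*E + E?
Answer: -637919/6 ≈ -1.0632e+5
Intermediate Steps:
k = -⅙ (k = 1/(-6) = -⅙ ≈ -0.16667)
P(E) = 2 - E (P(E) = 2 - (3*E + E)/4 = 2 - E)
(G + P(k)) + 133101 = (-239423 + (2 - 1*(-⅙))) + 133101 = (-239423 + (2 + ⅙)) + 133101 = (-239423 + 13/6) + 133101 = -1436525/6 + 133101 = -637919/6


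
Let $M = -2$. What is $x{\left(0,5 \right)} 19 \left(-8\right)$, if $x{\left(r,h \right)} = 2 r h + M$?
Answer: $304$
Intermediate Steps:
$x{\left(r,h \right)} = -2 + 2 h r$ ($x{\left(r,h \right)} = 2 r h - 2 = 2 h r - 2 = -2 + 2 h r$)
$x{\left(0,5 \right)} 19 \left(-8\right) = \left(-2 + 2 \cdot 5 \cdot 0\right) 19 \left(-8\right) = \left(-2 + 0\right) 19 \left(-8\right) = \left(-2\right) 19 \left(-8\right) = \left(-38\right) \left(-8\right) = 304$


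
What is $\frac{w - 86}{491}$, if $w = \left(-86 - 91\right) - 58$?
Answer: $- \frac{321}{491} \approx -0.65377$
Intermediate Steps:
$w = -235$ ($w = -177 - 58 = -235$)
$\frac{w - 86}{491} = \frac{-235 - 86}{491} = \left(-321\right) \frac{1}{491} = - \frac{321}{491}$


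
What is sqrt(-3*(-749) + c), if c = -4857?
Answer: 3*I*sqrt(290) ≈ 51.088*I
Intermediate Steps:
sqrt(-3*(-749) + c) = sqrt(-3*(-749) - 4857) = sqrt(2247 - 4857) = sqrt(-2610) = 3*I*sqrt(290)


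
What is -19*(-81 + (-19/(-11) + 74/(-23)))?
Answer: 396530/253 ≈ 1567.3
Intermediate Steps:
-19*(-81 + (-19/(-11) + 74/(-23))) = -19*(-81 + (-19*(-1/11) + 74*(-1/23))) = -19*(-81 + (19/11 - 74/23)) = -19*(-81 - 377/253) = -19*(-20870/253) = 396530/253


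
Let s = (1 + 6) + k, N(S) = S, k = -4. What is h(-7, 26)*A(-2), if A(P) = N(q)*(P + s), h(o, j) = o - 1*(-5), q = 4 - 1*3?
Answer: -2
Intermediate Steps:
q = 1 (q = 4 - 3 = 1)
s = 3 (s = (1 + 6) - 4 = 7 - 4 = 3)
h(o, j) = 5 + o (h(o, j) = o + 5 = 5 + o)
A(P) = 3 + P (A(P) = 1*(P + 3) = 1*(3 + P) = 3 + P)
h(-7, 26)*A(-2) = (5 - 7)*(3 - 2) = -2*1 = -2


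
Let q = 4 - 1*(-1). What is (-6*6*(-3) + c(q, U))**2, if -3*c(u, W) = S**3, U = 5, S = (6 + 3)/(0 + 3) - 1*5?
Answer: 110224/9 ≈ 12247.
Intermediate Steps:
q = 5 (q = 4 + 1 = 5)
S = -2 (S = 9/3 - 5 = 9*(1/3) - 5 = 3 - 5 = -2)
c(u, W) = 8/3 (c(u, W) = -1/3*(-2)**3 = -1/3*(-8) = 8/3)
(-6*6*(-3) + c(q, U))**2 = (-6*6*(-3) + 8/3)**2 = (-36*(-3) + 8/3)**2 = (108 + 8/3)**2 = (332/3)**2 = 110224/9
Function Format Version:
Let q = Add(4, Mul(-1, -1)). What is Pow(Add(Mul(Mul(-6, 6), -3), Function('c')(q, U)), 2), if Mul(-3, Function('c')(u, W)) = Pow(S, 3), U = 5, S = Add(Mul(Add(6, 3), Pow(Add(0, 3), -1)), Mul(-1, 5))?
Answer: Rational(110224, 9) ≈ 12247.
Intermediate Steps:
q = 5 (q = Add(4, 1) = 5)
S = -2 (S = Add(Mul(9, Pow(3, -1)), -5) = Add(Mul(9, Rational(1, 3)), -5) = Add(3, -5) = -2)
Function('c')(u, W) = Rational(8, 3) (Function('c')(u, W) = Mul(Rational(-1, 3), Pow(-2, 3)) = Mul(Rational(-1, 3), -8) = Rational(8, 3))
Pow(Add(Mul(Mul(-6, 6), -3), Function('c')(q, U)), 2) = Pow(Add(Mul(Mul(-6, 6), -3), Rational(8, 3)), 2) = Pow(Add(Mul(-36, -3), Rational(8, 3)), 2) = Pow(Add(108, Rational(8, 3)), 2) = Pow(Rational(332, 3), 2) = Rational(110224, 9)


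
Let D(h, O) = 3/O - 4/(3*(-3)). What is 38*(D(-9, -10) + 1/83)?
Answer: 22211/3735 ≈ 5.9467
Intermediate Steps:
D(h, O) = 4/9 + 3/O (D(h, O) = 3/O - 4/(-9) = 3/O - 4*(-⅑) = 3/O + 4/9 = 4/9 + 3/O)
38*(D(-9, -10) + 1/83) = 38*((4/9 + 3/(-10)) + 1/83) = 38*((4/9 + 3*(-⅒)) + 1/83) = 38*((4/9 - 3/10) + 1/83) = 38*(13/90 + 1/83) = 38*(1169/7470) = 22211/3735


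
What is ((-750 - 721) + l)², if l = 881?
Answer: 348100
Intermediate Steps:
((-750 - 721) + l)² = ((-750 - 721) + 881)² = (-1471 + 881)² = (-590)² = 348100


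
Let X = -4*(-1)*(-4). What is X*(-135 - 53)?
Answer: 3008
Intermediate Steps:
X = -16 (X = 4*(-4) = -16)
X*(-135 - 53) = -16*(-135 - 53) = -16*(-188) = 3008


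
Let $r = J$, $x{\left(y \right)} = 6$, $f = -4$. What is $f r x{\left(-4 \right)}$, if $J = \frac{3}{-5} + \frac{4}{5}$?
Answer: $- \frac{24}{5} \approx -4.8$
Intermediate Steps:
$J = \frac{1}{5}$ ($J = 3 \left(- \frac{1}{5}\right) + 4 \cdot \frac{1}{5} = - \frac{3}{5} + \frac{4}{5} = \frac{1}{5} \approx 0.2$)
$r = \frac{1}{5} \approx 0.2$
$f r x{\left(-4 \right)} = \left(-4\right) \frac{1}{5} \cdot 6 = \left(- \frac{4}{5}\right) 6 = - \frac{24}{5}$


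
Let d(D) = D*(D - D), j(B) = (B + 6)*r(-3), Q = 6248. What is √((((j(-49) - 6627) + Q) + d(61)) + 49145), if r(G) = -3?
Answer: √48895 ≈ 221.12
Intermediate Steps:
j(B) = -18 - 3*B (j(B) = (B + 6)*(-3) = (6 + B)*(-3) = -18 - 3*B)
d(D) = 0 (d(D) = D*0 = 0)
√((((j(-49) - 6627) + Q) + d(61)) + 49145) = √(((((-18 - 3*(-49)) - 6627) + 6248) + 0) + 49145) = √(((((-18 + 147) - 6627) + 6248) + 0) + 49145) = √((((129 - 6627) + 6248) + 0) + 49145) = √(((-6498 + 6248) + 0) + 49145) = √((-250 + 0) + 49145) = √(-250 + 49145) = √48895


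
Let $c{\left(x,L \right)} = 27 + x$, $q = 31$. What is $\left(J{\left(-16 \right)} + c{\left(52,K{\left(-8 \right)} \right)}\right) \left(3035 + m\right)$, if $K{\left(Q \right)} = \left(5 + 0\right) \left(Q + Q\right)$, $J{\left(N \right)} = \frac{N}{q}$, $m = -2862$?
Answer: $\frac{420909}{31} \approx 13578.0$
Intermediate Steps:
$J{\left(N \right)} = \frac{N}{31}$
$K{\left(Q \right)} = 10 Q$ ($K{\left(Q \right)} = 5 \cdot 2 Q = 10 Q$)
$\left(J{\left(-16 \right)} + c{\left(52,K{\left(-8 \right)} \right)}\right) \left(3035 + m\right) = \left(\frac{1}{31} \left(-16\right) + \left(27 + 52\right)\right) \left(3035 - 2862\right) = \left(- \frac{16}{31} + 79\right) 173 = \frac{2433}{31} \cdot 173 = \frac{420909}{31}$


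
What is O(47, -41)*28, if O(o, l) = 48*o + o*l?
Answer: 9212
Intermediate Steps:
O(o, l) = 48*o + l*o
O(47, -41)*28 = (47*(48 - 41))*28 = (47*7)*28 = 329*28 = 9212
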